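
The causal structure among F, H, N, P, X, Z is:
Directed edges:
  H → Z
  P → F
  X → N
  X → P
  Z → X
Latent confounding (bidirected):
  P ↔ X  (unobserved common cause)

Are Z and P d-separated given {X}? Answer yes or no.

Bayes-Ball from Z | {X} reaches {F,H,P}.
P ∈ reach(Z|{X}) ⇒ Z ⊥̸ P | {X}.

No — Z and P are d-connected given {X}.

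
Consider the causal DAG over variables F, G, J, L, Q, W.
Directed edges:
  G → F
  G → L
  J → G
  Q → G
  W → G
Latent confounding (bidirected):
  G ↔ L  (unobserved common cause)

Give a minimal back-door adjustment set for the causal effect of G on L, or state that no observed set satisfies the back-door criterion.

G→L: no observed back-door set.

desc(G)\{G}={F,L}; candidates ⊆ {J,Q,W}.
G↔L: latent back-door arc(s) into G.
size 0: {}; under {} G still reaches {J,L,Q,W} ∋ L.
size 1: {J}, {Q}, {W}; under {J} G still reaches {L,Q,W} ∋ L.
size 2: {J,Q}, {J,W}, {Q,W}; under {J,Q} G still reaches {L,W} ∋ L.
G↔L cannot be blocked by any observed set — no back-door set.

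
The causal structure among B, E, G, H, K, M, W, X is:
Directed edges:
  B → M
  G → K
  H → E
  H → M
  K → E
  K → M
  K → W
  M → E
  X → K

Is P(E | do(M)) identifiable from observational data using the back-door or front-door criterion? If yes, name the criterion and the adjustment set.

P(E|do(M)): backdoor, adjust for {H, K}.

desc(M)\{M}={E}; candidates ⊆ {B,G,H,K,W,X}.
size 0: {}; under {} M still reaches {B,E,G,H,K,W,X} ∋ E.
size 1: {B}, {G}, {H} …(+3); under {B} M still reaches {E,G,H,K,W,X} ∋ E.
{H,K}: M⊥E given {H,K} in G with M→· removed — back-door holds.
P(E|do(M)) = Σ_{H,K} P(E|M,H,K)·P(H,K).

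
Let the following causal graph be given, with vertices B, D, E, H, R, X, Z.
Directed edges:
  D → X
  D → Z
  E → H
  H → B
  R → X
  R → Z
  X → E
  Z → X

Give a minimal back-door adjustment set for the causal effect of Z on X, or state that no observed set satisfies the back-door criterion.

Z→X: minimal back-door set {D, R}.

desc(Z)\{Z}={B,E,H,X}; candidates ⊆ {D,R}.
size 0: {}; under {} Z still reaches {B,D,E,H,R,X} ∋ X.
size 1: {D}, {R}; under {D} Z still reaches {B,E,H,R,X} ∋ X.
{D,R}: Z⊥X given {D,R} in G with Z→· removed — back-door holds.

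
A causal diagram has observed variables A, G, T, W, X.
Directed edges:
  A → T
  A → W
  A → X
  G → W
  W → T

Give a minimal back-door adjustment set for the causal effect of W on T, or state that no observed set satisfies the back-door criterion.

W→T: minimal back-door set {A}.

desc(W)\{W}={T}; candidates ⊆ {A,G,X}.
size 0: {}; under {} W still reaches {A,G,T,X} ∋ T.
{A}: W⊥T given {A} in G with W→· removed — back-door holds.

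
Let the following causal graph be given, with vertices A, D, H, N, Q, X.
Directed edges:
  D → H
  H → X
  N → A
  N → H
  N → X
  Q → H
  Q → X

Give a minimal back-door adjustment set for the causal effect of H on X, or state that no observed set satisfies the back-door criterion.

desc(H)\{H}={X}; candidates ⊆ {A,D,N,Q}.
size 0: {}; under {} H still reaches {A,D,N,Q,X} ∋ X.
size 1: {A}, {D}, {N} …(+1); under {A} H still reaches {D,N,Q,X} ∋ X.
{N,Q}: H⊥X given {N,Q} in G with H→· removed — back-door holds.

H→X: minimal back-door set {N, Q}.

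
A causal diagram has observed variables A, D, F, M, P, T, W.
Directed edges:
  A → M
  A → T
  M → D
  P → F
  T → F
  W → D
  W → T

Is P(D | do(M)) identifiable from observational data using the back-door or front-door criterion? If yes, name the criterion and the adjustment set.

desc(M)\{M}={D}; candidates ⊆ {A,F,P,T,W}.
∅: M⊥D given ∅ in G with M→· removed — back-door holds.
P(D|do(M)) = P(D|M) — no adjustment needed.

P(D|do(M)): backdoor, adjust for ∅.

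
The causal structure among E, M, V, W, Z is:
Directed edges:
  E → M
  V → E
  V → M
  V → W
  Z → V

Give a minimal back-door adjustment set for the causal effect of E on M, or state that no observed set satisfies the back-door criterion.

desc(E)\{E}={M}; candidates ⊆ {V,W,Z}.
size 0: {}; under {} E still reaches {M,V,W,Z} ∋ M.
{V}: E⊥M given {V} in G with E→· removed — back-door holds.

E→M: minimal back-door set {V}.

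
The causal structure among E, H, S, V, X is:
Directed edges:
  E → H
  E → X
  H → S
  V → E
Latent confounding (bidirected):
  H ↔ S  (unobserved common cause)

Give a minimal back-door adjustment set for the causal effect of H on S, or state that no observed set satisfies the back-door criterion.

desc(H)\{H}={S}; candidates ⊆ {E,V,X}.
H↔S: latent back-door arc(s) into H.
size 0: {}; under {} H still reaches {E,S,V,X} ∋ S.
size 1: {E}, {V}, {X}; under {E} H still reaches {S} ∋ S.
size 2: {E,V}, {E,X}, {V,X}; under {E,V} H still reaches {S} ∋ S.
H↔S cannot be blocked by any observed set — no back-door set.

H→S: no observed back-door set.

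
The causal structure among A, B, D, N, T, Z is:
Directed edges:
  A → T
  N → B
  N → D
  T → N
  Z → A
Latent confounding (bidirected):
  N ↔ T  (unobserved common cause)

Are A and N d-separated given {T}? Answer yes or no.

No — A and N are d-connected given {T}.

Bayes-Ball from A | {T} reaches {B,D,N,Z}.
N ∈ reach(A|{T}) ⇒ A ⊥̸ N | {T}.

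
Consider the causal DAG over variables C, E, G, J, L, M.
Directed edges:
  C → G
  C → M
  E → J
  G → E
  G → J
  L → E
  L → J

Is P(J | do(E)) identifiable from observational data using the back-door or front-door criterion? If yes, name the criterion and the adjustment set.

desc(E)\{E}={J}; candidates ⊆ {C,G,L,M}.
size 0: {}; under {} E still reaches {C,G,J,L,M} ∋ J.
size 1: {C}, {G}, {L} …(+1); under {C} E still reaches {G,J,L} ∋ J.
{G,L}: E⊥J given {G,L} in G with E→· removed — back-door holds.
P(J|do(E)) = Σ_{G,L} P(J|E,G,L)·P(G,L).

P(J|do(E)): backdoor, adjust for {G, L}.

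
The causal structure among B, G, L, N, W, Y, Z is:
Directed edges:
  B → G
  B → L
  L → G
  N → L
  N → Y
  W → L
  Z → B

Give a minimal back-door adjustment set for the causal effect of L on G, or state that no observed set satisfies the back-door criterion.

L→G: minimal back-door set {B}.

desc(L)\{L}={G}; candidates ⊆ {B,N,W,Y,Z}.
size 0: {}; under {} L still reaches {B,G,N,W,Y,Z} ∋ G.
{B}: L⊥G given {B} in G with L→· removed — back-door holds.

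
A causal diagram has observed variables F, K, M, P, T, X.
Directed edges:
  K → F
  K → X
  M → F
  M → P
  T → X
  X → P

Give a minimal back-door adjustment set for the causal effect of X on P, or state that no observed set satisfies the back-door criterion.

X→P: minimal back-door set ∅.

desc(X)\{X}={P}; candidates ⊆ {F,K,M,T}.
∅: X⊥P given ∅ in G with X→· removed — back-door holds.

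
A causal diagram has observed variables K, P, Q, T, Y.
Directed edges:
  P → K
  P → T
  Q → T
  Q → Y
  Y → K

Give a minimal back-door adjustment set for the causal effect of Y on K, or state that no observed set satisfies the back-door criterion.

desc(Y)\{Y}={K}; candidates ⊆ {P,Q,T}.
∅: Y⊥K given ∅ in G with Y→· removed — back-door holds.

Y→K: minimal back-door set ∅.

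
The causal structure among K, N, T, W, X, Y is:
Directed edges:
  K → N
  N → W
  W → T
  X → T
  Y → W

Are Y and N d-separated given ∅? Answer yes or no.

Yes — Y ⊥ N | ∅.

Bayes-Ball from Y | ∅ reaches {T,W}.
N ∉ reach(Y|∅) ⇒ Y ⊥ N | ∅.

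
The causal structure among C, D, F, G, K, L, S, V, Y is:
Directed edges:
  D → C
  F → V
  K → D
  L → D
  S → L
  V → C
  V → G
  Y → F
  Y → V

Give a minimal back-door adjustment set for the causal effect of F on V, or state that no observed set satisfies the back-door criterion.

desc(F)\{F}={C,G,V}; candidates ⊆ {D,K,L,S,Y}.
size 0: {}; under {} F still reaches {C,G,V,Y} ∋ V.
{Y}: F⊥V given {Y} in G with F→· removed — back-door holds.

F→V: minimal back-door set {Y}.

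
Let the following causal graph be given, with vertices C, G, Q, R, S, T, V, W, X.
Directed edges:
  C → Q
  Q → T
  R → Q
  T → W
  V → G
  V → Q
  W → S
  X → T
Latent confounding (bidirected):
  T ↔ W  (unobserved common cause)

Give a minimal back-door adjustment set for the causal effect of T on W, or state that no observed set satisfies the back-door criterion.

T→W: no observed back-door set.

desc(T)\{T}={S,W}; candidates ⊆ {C,G,Q,R,V,X}.
T↔W: latent back-door arc(s) into T.
size 0: {}; under {} T still reaches {C,G,Q,R,S,V,W,X} ∋ W.
size 1: {C}, {G}, {Q} …(+3); under {C} T still reaches {G,Q,R,S,V,W,X} ∋ W.
size 2: {C,G}, {C,Q}, {C,R} …(+12); under {C,G} T still reaches {Q,R,S,V,W,X} ∋ W.
T↔W cannot be blocked by any observed set — no back-door set.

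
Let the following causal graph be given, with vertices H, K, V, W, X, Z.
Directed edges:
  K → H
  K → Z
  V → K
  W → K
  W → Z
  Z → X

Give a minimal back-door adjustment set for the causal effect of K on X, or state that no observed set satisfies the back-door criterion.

K→X: minimal back-door set {W}.

desc(K)\{K}={H,X,Z}; candidates ⊆ {V,W}.
size 0: {}; under {} K still reaches {V,W,X,Z} ∋ X.
{W}: K⊥X given {W} in G with K→· removed — back-door holds.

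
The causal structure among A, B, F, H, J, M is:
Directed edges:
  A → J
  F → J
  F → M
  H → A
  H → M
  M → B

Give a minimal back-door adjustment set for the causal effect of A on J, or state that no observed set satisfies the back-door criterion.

desc(A)\{A}={J}; candidates ⊆ {B,F,H,M}.
∅: A⊥J given ∅ in G with A→· removed — back-door holds.

A→J: minimal back-door set ∅.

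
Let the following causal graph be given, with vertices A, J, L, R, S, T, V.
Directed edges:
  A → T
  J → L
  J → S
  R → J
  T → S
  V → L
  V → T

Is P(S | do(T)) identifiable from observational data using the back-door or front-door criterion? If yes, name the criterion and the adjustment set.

P(S|do(T)): backdoor, adjust for ∅.

desc(T)\{T}={S}; candidates ⊆ {A,J,L,R,V}.
∅: T⊥S given ∅ in G with T→· removed — back-door holds.
P(S|do(T)) = P(S|T) — no adjustment needed.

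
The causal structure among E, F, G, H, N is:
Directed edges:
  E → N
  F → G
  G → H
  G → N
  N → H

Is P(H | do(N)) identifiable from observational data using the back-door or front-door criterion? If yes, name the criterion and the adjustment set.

P(H|do(N)): backdoor, adjust for {G}.

desc(N)\{N}={H}; candidates ⊆ {E,F,G}.
size 0: {}; under {} N still reaches {E,F,G,H} ∋ H.
{G}: N⊥H given {G} in G with N→· removed — back-door holds.
P(H|do(N)) = Σ_{G} P(H|N,G)·P(G).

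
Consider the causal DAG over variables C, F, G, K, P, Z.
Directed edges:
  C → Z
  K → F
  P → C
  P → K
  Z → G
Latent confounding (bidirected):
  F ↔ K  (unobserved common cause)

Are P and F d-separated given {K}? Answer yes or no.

Bayes-Ball from P | {K} reaches {C,F,G,Z}.
F ∈ reach(P|{K}) ⇒ P ⊥̸ F | {K}.

No — P and F are d-connected given {K}.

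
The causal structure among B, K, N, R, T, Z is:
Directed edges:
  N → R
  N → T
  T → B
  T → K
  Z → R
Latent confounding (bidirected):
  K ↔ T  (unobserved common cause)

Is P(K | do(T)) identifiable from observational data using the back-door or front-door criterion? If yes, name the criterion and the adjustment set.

desc(T)\{T}={B,K}; candidates ⊆ {N,R,Z}.
T↔K: latent back-door arc(s) into T.
size 0: {}; under {} T still reaches {K,N,R} ∋ K.
size 1: {N}, {R}, {Z}; under {N} T still reaches {K} ∋ K.
size 2: {N,R}, {N,Z}, {R,Z}; under {N,R} T still reaches {K} ∋ K.
T↔K cannot be blocked by any observed set — no back-door set.
No mediator lies on a directed T→…→K path.
Neither criterion identifies P(K|do(T)) in this graph.

P(K|do(T)): not identifiable (no BD/FD set).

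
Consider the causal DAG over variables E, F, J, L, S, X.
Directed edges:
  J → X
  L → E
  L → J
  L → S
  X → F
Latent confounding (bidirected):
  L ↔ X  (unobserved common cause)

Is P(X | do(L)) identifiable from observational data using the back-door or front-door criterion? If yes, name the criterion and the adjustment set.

desc(L)\{L}={E,F,J,S,X}; candidates ⊆ {—}.
L↔X: latent back-door arc(s) into L.
size 0: {}; under {} L still reaches {F,X} ∋ X.
L↔X cannot be blocked by any observed set — no back-door set.
{J}: (i) intercepts every directed L→X path; (ii) no back-door L→{J}; (iii) {L} blocks every back-door {J}→X. Front-door holds.
P(X|do(L)) = Σ_{J} P(J|L) Σ_{L'} P(X|J,L')P(L').

P(X|do(L)): frontdoor, adjust for {J}.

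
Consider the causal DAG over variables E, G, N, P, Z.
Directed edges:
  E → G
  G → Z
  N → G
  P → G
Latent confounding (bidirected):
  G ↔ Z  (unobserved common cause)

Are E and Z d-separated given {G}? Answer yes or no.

No — E and Z are d-connected given {G}.

Bayes-Ball from E | {G} reaches {N,P,Z}.
Z ∈ reach(E|{G}) ⇒ E ⊥̸ Z | {G}.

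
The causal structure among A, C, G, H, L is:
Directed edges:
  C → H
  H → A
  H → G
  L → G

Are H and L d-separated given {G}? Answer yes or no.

No — H and L are d-connected given {G}.

Bayes-Ball from H | {G} reaches {A,C,L}.
L ∈ reach(H|{G}) ⇒ H ⊥̸ L | {G}.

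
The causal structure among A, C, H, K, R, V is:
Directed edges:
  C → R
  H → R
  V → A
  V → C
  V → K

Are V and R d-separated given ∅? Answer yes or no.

No — V and R are d-connected given ∅.

Bayes-Ball from V | ∅ reaches {A,C,K,R}.
R ∈ reach(V|∅) ⇒ V ⊥̸ R | ∅.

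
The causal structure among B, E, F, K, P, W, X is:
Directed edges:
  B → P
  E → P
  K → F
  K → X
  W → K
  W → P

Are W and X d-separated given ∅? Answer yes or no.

Bayes-Ball from W | ∅ reaches {F,K,P,X}.
X ∈ reach(W|∅) ⇒ W ⊥̸ X | ∅.

No — W and X are d-connected given ∅.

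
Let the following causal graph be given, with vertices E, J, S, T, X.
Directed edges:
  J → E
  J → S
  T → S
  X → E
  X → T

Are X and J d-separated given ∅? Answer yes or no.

Yes — X ⊥ J | ∅.

Bayes-Ball from X | ∅ reaches {E,S,T}.
J ∉ reach(X|∅) ⇒ X ⊥ J | ∅.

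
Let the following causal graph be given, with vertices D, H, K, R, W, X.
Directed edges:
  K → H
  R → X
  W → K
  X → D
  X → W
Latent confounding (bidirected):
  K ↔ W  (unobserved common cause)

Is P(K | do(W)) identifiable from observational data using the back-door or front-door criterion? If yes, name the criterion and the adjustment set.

desc(W)\{W}={H,K}; candidates ⊆ {D,R,X}.
W↔K: latent back-door arc(s) into W.
size 0: {}; under {} W still reaches {D,H,K,R,X} ∋ K.
size 1: {D}, {R}, {X}; under {D} W still reaches {H,K,R,X} ∋ K.
size 2: {D,R}, {D,X}, {R,X}; under {D,R} W still reaches {H,K,X} ∋ K.
W↔K cannot be blocked by any observed set — no back-door set.
No mediator lies on a directed W→…→K path.
Neither criterion identifies P(K|do(W)) in this graph.

P(K|do(W)): not identifiable (no BD/FD set).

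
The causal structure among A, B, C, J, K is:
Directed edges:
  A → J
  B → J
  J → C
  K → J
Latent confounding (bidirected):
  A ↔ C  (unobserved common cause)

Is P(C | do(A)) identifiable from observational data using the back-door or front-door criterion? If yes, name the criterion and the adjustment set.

desc(A)\{A}={C,J}; candidates ⊆ {B,K}.
A↔C: latent back-door arc(s) into A.
size 0: {}; under {} A still reaches {C} ∋ C.
size 1: {B}, {K}; under {B} A still reaches {C} ∋ C.
size 2: {B,K}; under {B,K} A still reaches {C} ∋ C.
A↔C cannot be blocked by any observed set — no back-door set.
{J}: (i) intercepts every directed A→C path; (ii) no back-door A→{J}; (iii) {A} blocks every back-door {J}→C. Front-door holds.
P(C|do(A)) = Σ_{J} P(J|A) Σ_{A'} P(C|J,A')P(A').

P(C|do(A)): frontdoor, adjust for {J}.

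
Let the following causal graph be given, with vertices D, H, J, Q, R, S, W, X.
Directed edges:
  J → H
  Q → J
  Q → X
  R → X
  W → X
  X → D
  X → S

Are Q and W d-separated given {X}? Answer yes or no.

Bayes-Ball from Q | {X} reaches {H,J,R,W}.
W ∈ reach(Q|{X}) ⇒ Q ⊥̸ W | {X}.

No — Q and W are d-connected given {X}.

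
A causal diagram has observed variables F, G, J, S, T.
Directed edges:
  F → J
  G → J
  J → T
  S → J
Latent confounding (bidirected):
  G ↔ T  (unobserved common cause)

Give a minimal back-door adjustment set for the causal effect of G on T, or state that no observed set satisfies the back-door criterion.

G→T: no observed back-door set.

desc(G)\{G}={J,T}; candidates ⊆ {F,S}.
G↔T: latent back-door arc(s) into G.
size 0: {}; under {} G still reaches {T} ∋ T.
size 1: {F}, {S}; under {F} G still reaches {T} ∋ T.
size 2: {F,S}; under {F,S} G still reaches {T} ∋ T.
G↔T cannot be blocked by any observed set — no back-door set.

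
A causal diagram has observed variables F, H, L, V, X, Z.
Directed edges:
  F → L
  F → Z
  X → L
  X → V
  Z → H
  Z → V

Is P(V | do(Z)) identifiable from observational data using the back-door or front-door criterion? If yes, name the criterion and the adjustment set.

desc(Z)\{Z}={H,V}; candidates ⊆ {F,L,X}.
∅: Z⊥V given ∅ in G with Z→· removed — back-door holds.
P(V|do(Z)) = P(V|Z) — no adjustment needed.

P(V|do(Z)): backdoor, adjust for ∅.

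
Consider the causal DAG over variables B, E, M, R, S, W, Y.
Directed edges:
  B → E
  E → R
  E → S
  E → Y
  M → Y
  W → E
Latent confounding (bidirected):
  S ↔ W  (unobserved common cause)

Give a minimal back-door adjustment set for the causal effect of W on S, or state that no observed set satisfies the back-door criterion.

desc(W)\{W}={E,R,S,Y}; candidates ⊆ {B,M}.
W↔S: latent back-door arc(s) into W.
size 0: {}; under {} W still reaches {S} ∋ S.
size 1: {B}, {M}; under {B} W still reaches {S} ∋ S.
size 2: {B,M}; under {B,M} W still reaches {S} ∋ S.
W↔S cannot be blocked by any observed set — no back-door set.

W→S: no observed back-door set.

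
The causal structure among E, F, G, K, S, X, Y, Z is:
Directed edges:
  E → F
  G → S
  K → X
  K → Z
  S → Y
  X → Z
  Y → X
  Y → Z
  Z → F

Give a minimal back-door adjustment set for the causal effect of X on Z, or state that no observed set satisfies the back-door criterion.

X→Z: minimal back-door set {K, Y}.

desc(X)\{X}={F,Z}; candidates ⊆ {E,G,K,S,Y}.
size 0: {}; under {} X still reaches {F,G,K,S,Y,Z} ∋ Z.
size 1: {E}, {G}, {K} …(+2); under {E} X still reaches {F,G,K,S,Y,Z} ∋ Z.
{K,Y}: X⊥Z given {K,Y} in G with X→· removed — back-door holds.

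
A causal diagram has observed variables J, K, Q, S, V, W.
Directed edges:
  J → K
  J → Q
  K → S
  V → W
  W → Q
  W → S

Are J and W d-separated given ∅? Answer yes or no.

Bayes-Ball from J | ∅ reaches {K,Q,S}.
W ∉ reach(J|∅) ⇒ J ⊥ W | ∅.

Yes — J ⊥ W | ∅.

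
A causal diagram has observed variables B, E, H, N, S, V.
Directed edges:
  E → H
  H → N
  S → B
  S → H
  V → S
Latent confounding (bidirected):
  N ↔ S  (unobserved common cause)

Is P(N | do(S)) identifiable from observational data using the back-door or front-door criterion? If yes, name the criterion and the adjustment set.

desc(S)\{S}={B,H,N}; candidates ⊆ {E,V}.
S↔N: latent back-door arc(s) into S.
size 0: {}; under {} S still reaches {N,V} ∋ N.
size 1: {E}, {V}; under {E} S still reaches {N,V} ∋ N.
size 2: {E,V}; under {E,V} S still reaches {N} ∋ N.
S↔N cannot be blocked by any observed set — no back-door set.
{H}: (i) intercepts every directed S→N path; (ii) no back-door S→{H}; (iii) {S} blocks every back-door {H}→N. Front-door holds.
P(N|do(S)) = Σ_{H} P(H|S) Σ_{S'} P(N|H,S')P(S').

P(N|do(S)): frontdoor, adjust for {H}.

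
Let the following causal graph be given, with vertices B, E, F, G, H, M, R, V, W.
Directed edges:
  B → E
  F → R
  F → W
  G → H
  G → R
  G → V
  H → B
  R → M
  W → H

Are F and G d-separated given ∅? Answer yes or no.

Yes — F ⊥ G | ∅.

Bayes-Ball from F | ∅ reaches {B,E,H,M,R,W}.
G ∉ reach(F|∅) ⇒ F ⊥ G | ∅.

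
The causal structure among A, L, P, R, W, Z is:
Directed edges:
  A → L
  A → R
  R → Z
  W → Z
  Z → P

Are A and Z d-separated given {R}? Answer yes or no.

Yes — A ⊥ Z | {R}.

Bayes-Ball from A | {R} reaches {L}.
Z ∉ reach(A|{R}) ⇒ A ⊥ Z | {R}.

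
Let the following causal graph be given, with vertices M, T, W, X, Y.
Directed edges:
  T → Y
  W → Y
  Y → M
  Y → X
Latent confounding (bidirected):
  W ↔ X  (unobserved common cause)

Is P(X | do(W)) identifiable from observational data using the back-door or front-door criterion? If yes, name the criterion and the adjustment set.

P(X|do(W)): frontdoor, adjust for {Y}.

desc(W)\{W}={M,X,Y}; candidates ⊆ {T}.
W↔X: latent back-door arc(s) into W.
size 0: {}; under {} W still reaches {X} ∋ X.
size 1: {T}; under {T} W still reaches {X} ∋ X.
W↔X cannot be blocked by any observed set — no back-door set.
{Y}: (i) intercepts every directed W→X path; (ii) no back-door W→{Y}; (iii) {W} blocks every back-door {Y}→X. Front-door holds.
P(X|do(W)) = Σ_{Y} P(Y|W) Σ_{W'} P(X|Y,W')P(W').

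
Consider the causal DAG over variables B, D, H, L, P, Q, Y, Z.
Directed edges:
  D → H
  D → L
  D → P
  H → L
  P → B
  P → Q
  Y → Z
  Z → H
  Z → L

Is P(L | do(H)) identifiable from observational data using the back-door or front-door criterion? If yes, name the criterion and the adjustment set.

P(L|do(H)): backdoor, adjust for {D, Z}.

desc(H)\{H}={L}; candidates ⊆ {B,D,P,Q,Y,Z}.
size 0: {}; under {} H still reaches {B,D,L,P,Q,Y,Z} ∋ L.
size 1: {B}, {D}, {P} …(+3); under {B} H still reaches {D,L,P,Q,Y,Z} ∋ L.
{D,Z}: H⊥L given {D,Z} in G with H→· removed — back-door holds.
P(L|do(H)) = Σ_{D,Z} P(L|H,D,Z)·P(D,Z).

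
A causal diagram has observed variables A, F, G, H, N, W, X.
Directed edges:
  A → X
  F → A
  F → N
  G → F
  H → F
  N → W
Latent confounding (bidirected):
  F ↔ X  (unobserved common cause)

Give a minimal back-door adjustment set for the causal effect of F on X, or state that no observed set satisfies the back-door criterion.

F→X: no observed back-door set.

desc(F)\{F}={A,N,W,X}; candidates ⊆ {G,H}.
F↔X: latent back-door arc(s) into F.
size 0: {}; under {} F still reaches {G,H,X} ∋ X.
size 1: {G}, {H}; under {G} F still reaches {H,X} ∋ X.
size 2: {G,H}; under {G,H} F still reaches {X} ∋ X.
F↔X cannot be blocked by any observed set — no back-door set.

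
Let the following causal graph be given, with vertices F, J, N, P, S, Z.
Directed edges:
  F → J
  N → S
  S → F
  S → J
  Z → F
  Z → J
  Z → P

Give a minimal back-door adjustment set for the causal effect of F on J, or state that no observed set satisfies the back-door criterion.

desc(F)\{F}={J}; candidates ⊆ {N,P,S,Z}.
size 0: {}; under {} F still reaches {J,N,P,S,Z} ∋ J.
size 1: {N}, {P}, {S} …(+1); under {N} F still reaches {J,P,S,Z} ∋ J.
{S,Z}: F⊥J given {S,Z} in G with F→· removed — back-door holds.

F→J: minimal back-door set {S, Z}.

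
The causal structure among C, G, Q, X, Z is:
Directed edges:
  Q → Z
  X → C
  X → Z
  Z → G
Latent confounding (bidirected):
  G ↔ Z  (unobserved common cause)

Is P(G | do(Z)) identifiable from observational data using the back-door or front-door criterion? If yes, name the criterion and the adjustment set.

P(G|do(Z)): not identifiable (no BD/FD set).

desc(Z)\{Z}={G}; candidates ⊆ {C,Q,X}.
Z↔G: latent back-door arc(s) into Z.
size 0: {}; under {} Z still reaches {C,G,Q,X} ∋ G.
size 1: {C}, {Q}, {X}; under {C} Z still reaches {G,Q,X} ∋ G.
size 2: {C,Q}, {C,X}, {Q,X}; under {C,Q} Z still reaches {G,X} ∋ G.
Z↔G cannot be blocked by any observed set — no back-door set.
No mediator lies on a directed Z→…→G path.
Neither criterion identifies P(G|do(Z)) in this graph.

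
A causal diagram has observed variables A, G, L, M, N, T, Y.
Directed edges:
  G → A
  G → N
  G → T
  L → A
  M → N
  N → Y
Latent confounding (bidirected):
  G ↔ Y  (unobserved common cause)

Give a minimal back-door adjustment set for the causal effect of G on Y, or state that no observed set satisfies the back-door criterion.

G→Y: no observed back-door set.

desc(G)\{G}={A,N,T,Y}; candidates ⊆ {L,M}.
G↔Y: latent back-door arc(s) into G.
size 0: {}; under {} G still reaches {Y} ∋ Y.
size 1: {L}, {M}; under {L} G still reaches {Y} ∋ Y.
size 2: {L,M}; under {L,M} G still reaches {Y} ∋ Y.
G↔Y cannot be blocked by any observed set — no back-door set.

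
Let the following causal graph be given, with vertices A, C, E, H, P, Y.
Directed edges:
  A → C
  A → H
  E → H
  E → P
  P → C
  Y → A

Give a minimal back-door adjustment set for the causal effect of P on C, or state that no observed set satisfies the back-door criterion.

P→C: minimal back-door set ∅.

desc(P)\{P}={C}; candidates ⊆ {A,E,H,Y}.
∅: P⊥C given ∅ in G with P→· removed — back-door holds.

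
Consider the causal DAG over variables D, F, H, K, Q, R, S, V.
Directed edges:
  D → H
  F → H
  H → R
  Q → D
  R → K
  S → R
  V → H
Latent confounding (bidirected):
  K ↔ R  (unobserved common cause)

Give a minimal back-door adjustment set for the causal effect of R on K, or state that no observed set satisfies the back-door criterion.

desc(R)\{R}={K}; candidates ⊆ {D,F,H,Q,S,V}.
R↔K: latent back-door arc(s) into R.
size 0: {}; under {} R still reaches {D,F,H,K,Q,S,V} ∋ K.
size 1: {D}, {F}, {H} …(+3); under {D} R still reaches {F,H,K,S,V} ∋ K.
size 2: {D,F}, {D,H}, {D,Q} …(+12); under {D,F} R still reaches {H,K,S,V} ∋ K.
R↔K cannot be blocked by any observed set — no back-door set.

R→K: no observed back-door set.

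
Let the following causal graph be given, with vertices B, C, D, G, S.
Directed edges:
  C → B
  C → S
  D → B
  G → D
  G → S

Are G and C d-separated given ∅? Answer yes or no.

Yes — G ⊥ C | ∅.

Bayes-Ball from G | ∅ reaches {B,D,S}.
C ∉ reach(G|∅) ⇒ G ⊥ C | ∅.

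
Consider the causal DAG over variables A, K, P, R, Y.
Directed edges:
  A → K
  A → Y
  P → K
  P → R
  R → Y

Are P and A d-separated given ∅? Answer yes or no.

Bayes-Ball from P | ∅ reaches {K,R,Y}.
A ∉ reach(P|∅) ⇒ P ⊥ A | ∅.

Yes — P ⊥ A | ∅.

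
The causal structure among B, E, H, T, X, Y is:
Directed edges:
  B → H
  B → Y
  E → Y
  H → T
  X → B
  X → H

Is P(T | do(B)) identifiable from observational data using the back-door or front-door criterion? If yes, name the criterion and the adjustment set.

P(T|do(B)): backdoor, adjust for {X}.

desc(B)\{B}={H,T,Y}; candidates ⊆ {E,X}.
size 0: {}; under {} B still reaches {H,T,X} ∋ T.
{X}: B⊥T given {X} in G with B→· removed — back-door holds.
P(T|do(B)) = Σ_{X} P(T|B,X)·P(X).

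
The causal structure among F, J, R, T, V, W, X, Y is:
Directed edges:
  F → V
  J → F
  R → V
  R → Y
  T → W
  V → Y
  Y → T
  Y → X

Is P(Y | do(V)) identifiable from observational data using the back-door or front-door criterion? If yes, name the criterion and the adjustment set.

desc(V)\{V}={T,W,X,Y}; candidates ⊆ {F,J,R}.
size 0: {}; under {} V still reaches {F,J,R,T,W,X,Y} ∋ Y.
{R}: V⊥Y given {R} in G with V→· removed — back-door holds.
P(Y|do(V)) = Σ_{R} P(Y|V,R)·P(R).

P(Y|do(V)): backdoor, adjust for {R}.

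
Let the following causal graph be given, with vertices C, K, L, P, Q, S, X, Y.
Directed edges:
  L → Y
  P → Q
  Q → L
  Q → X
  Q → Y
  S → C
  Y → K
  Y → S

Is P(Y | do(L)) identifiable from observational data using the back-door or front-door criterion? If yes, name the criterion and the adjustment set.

P(Y|do(L)): backdoor, adjust for {Q}.

desc(L)\{L}={C,K,S,Y}; candidates ⊆ {P,Q,X}.
size 0: {}; under {} L still reaches {C,K,P,Q,S,X,Y} ∋ Y.
{Q}: L⊥Y given {Q} in G with L→· removed — back-door holds.
P(Y|do(L)) = Σ_{Q} P(Y|L,Q)·P(Q).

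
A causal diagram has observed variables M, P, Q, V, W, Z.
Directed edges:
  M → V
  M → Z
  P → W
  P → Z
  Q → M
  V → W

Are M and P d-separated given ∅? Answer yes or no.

Yes — M ⊥ P | ∅.

Bayes-Ball from M | ∅ reaches {Q,V,W,Z}.
P ∉ reach(M|∅) ⇒ M ⊥ P | ∅.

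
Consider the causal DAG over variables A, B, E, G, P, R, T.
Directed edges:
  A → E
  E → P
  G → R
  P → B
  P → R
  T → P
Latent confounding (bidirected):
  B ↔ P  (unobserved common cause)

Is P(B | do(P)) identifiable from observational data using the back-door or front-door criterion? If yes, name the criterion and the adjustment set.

P(B|do(P)): not identifiable (no BD/FD set).

desc(P)\{P}={B,R}; candidates ⊆ {A,E,G,T}.
P↔B: latent back-door arc(s) into P.
size 0: {}; under {} P still reaches {A,B,E,T} ∋ B.
size 1: {A}, {E}, {G} …(+1); under {A} P still reaches {B,E,T} ∋ B.
size 2: {A,E}, {A,G}, {A,T} …(+3); under {A,E} P still reaches {B,T} ∋ B.
P↔B cannot be blocked by any observed set — no back-door set.
No mediator lies on a directed P→…→B path.
Neither criterion identifies P(B|do(P)) in this graph.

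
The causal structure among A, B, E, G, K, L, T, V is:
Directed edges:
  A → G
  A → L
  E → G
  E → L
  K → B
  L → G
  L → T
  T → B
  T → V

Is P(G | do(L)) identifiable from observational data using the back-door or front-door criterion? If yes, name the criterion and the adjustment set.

P(G|do(L)): backdoor, adjust for {A, E}.

desc(L)\{L}={B,G,T,V}; candidates ⊆ {A,E,K}.
size 0: {}; under {} L still reaches {A,E,G} ∋ G.
size 1: {A}, {E}, {K}; under {A} L still reaches {E,G} ∋ G.
{A,E}: L⊥G given {A,E} in G with L→· removed — back-door holds.
P(G|do(L)) = Σ_{A,E} P(G|L,A,E)·P(A,E).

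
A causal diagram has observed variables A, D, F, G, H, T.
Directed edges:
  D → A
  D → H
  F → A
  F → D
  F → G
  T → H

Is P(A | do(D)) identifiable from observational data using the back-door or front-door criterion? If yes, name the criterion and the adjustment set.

desc(D)\{D}={A,H}; candidates ⊆ {F,G,T}.
size 0: {}; under {} D still reaches {A,F,G} ∋ A.
{F}: D⊥A given {F} in G with D→· removed — back-door holds.
P(A|do(D)) = Σ_{F} P(A|D,F)·P(F).

P(A|do(D)): backdoor, adjust for {F}.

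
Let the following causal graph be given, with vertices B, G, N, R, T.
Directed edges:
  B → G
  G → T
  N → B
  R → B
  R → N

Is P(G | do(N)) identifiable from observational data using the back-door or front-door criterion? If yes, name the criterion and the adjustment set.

desc(N)\{N}={B,G,T}; candidates ⊆ {R}.
size 0: {}; under {} N still reaches {B,G,R,T} ∋ G.
{R}: N⊥G given {R} in G with N→· removed — back-door holds.
P(G|do(N)) = Σ_{R} P(G|N,R)·P(R).

P(G|do(N)): backdoor, adjust for {R}.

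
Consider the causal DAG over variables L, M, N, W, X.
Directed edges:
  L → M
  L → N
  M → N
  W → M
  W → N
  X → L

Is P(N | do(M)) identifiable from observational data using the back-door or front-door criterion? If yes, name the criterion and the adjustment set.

P(N|do(M)): backdoor, adjust for {L, W}.

desc(M)\{M}={N}; candidates ⊆ {L,W,X}.
size 0: {}; under {} M still reaches {L,N,W,X} ∋ N.
size 1: {L}, {W}, {X}; under {L} M still reaches {N,W} ∋ N.
{L,W}: M⊥N given {L,W} in G with M→· removed — back-door holds.
P(N|do(M)) = Σ_{L,W} P(N|M,L,W)·P(L,W).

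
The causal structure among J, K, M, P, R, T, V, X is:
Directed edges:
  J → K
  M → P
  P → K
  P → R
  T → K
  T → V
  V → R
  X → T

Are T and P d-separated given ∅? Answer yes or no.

Bayes-Ball from T | ∅ reaches {K,R,V,X}.
P ∉ reach(T|∅) ⇒ T ⊥ P | ∅.

Yes — T ⊥ P | ∅.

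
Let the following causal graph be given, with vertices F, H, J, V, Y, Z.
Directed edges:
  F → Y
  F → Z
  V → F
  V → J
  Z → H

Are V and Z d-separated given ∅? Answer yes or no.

Bayes-Ball from V | ∅ reaches {F,H,J,Y,Z}.
Z ∈ reach(V|∅) ⇒ V ⊥̸ Z | ∅.

No — V and Z are d-connected given ∅.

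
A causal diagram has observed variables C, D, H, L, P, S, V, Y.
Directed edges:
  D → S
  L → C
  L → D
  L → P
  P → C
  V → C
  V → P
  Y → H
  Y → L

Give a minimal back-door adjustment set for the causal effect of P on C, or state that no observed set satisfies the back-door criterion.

desc(P)\{P}={C}; candidates ⊆ {D,H,L,S,V,Y}.
size 0: {}; under {} P still reaches {C,D,H,L,S,V,Y} ∋ C.
size 1: {D}, {H}, {L} …(+3); under {D} P still reaches {C,H,L,V,Y} ∋ C.
{L,V}: P⊥C given {L,V} in G with P→· removed — back-door holds.

P→C: minimal back-door set {L, V}.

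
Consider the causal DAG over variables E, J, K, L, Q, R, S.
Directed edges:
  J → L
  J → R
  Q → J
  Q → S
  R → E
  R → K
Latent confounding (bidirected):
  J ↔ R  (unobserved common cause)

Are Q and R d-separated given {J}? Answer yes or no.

Bayes-Ball from Q | {J} reaches {E,K,R,S}.
R ∈ reach(Q|{J}) ⇒ Q ⊥̸ R | {J}.

No — Q and R are d-connected given {J}.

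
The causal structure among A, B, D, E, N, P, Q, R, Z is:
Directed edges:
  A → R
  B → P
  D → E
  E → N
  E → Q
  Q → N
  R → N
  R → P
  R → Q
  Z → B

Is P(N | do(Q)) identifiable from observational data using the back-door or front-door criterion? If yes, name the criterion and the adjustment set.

P(N|do(Q)): backdoor, adjust for {E, R}.

desc(Q)\{Q}={N}; candidates ⊆ {A,B,D,E,P,R,Z}.
size 0: {}; under {} Q still reaches {A,D,E,N,P,R} ∋ N.
size 1: {A}, {B}, {D} …(+4); under {A} Q still reaches {D,E,N,P,R} ∋ N.
{E,R}: Q⊥N given {E,R} in G with Q→· removed — back-door holds.
P(N|do(Q)) = Σ_{E,R} P(N|Q,E,R)·P(E,R).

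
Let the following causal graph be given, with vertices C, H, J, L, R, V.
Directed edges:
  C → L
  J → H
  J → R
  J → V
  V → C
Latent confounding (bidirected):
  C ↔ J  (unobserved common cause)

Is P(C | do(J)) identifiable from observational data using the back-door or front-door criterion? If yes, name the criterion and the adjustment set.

desc(J)\{J}={C,H,L,R,V}; candidates ⊆ {—}.
J↔C: latent back-door arc(s) into J.
size 0: {}; under {} J still reaches {C,L} ∋ C.
J↔C cannot be blocked by any observed set — no back-door set.
{V}: (i) intercepts every directed J→C path; (ii) no back-door J→{V}; (iii) {J} blocks every back-door {V}→C. Front-door holds.
P(C|do(J)) = Σ_{V} P(V|J) Σ_{J'} P(C|V,J')P(J').

P(C|do(J)): frontdoor, adjust for {V}.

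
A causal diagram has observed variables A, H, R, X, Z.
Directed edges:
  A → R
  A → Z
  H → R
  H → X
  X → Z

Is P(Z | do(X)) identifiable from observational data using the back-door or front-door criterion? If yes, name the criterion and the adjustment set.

desc(X)\{X}={Z}; candidates ⊆ {A,H,R}.
∅: X⊥Z given ∅ in G with X→· removed — back-door holds.
P(Z|do(X)) = P(Z|X) — no adjustment needed.

P(Z|do(X)): backdoor, adjust for ∅.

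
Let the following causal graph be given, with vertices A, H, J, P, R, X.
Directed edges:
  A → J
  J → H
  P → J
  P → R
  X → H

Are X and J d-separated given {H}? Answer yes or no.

No — X and J are d-connected given {H}.

Bayes-Ball from X | {H} reaches {A,J,P,R}.
J ∈ reach(X|{H}) ⇒ X ⊥̸ J | {H}.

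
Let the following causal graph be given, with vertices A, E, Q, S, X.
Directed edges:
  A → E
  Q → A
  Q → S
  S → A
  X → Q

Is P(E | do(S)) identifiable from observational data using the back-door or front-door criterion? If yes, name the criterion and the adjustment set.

desc(S)\{S}={A,E}; candidates ⊆ {Q,X}.
size 0: {}; under {} S still reaches {A,E,Q,X} ∋ E.
{Q}: S⊥E given {Q} in G with S→· removed — back-door holds.
P(E|do(S)) = Σ_{Q} P(E|S,Q)·P(Q).

P(E|do(S)): backdoor, adjust for {Q}.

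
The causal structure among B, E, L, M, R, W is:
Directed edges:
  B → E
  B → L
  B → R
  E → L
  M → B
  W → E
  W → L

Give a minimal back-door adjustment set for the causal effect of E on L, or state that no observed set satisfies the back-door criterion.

desc(E)\{E}={L}; candidates ⊆ {B,M,R,W}.
size 0: {}; under {} E still reaches {B,L,M,R,W} ∋ L.
size 1: {B}, {M}, {R} …(+1); under {B} E still reaches {L,W} ∋ L.
{B,W}: E⊥L given {B,W} in G with E→· removed — back-door holds.

E→L: minimal back-door set {B, W}.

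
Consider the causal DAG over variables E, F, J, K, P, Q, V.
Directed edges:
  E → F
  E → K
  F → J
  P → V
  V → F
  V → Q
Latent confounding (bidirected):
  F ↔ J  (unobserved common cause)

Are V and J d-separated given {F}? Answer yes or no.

No — V and J are d-connected given {F}.

Bayes-Ball from V | {F} reaches {E,J,K,P,Q}.
J ∈ reach(V|{F}) ⇒ V ⊥̸ J | {F}.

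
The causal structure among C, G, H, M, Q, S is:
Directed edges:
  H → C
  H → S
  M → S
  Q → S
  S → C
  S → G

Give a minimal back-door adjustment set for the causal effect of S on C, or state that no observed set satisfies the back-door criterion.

S→C: minimal back-door set {H}.

desc(S)\{S}={C,G}; candidates ⊆ {H,M,Q}.
size 0: {}; under {} S still reaches {C,H,M,Q} ∋ C.
{H}: S⊥C given {H} in G with S→· removed — back-door holds.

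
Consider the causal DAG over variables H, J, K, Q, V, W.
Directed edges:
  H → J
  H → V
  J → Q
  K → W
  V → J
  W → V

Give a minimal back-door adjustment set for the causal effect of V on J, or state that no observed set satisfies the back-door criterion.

V→J: minimal back-door set {H}.

desc(V)\{V}={J,Q}; candidates ⊆ {H,K,W}.
size 0: {}; under {} V still reaches {H,J,K,Q,W} ∋ J.
{H}: V⊥J given {H} in G with V→· removed — back-door holds.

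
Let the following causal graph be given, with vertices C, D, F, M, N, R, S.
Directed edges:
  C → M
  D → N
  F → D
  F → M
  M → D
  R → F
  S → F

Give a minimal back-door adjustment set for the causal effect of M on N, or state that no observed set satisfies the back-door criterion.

M→N: minimal back-door set {F}.

desc(M)\{M}={D,N}; candidates ⊆ {C,F,R,S}.
size 0: {}; under {} M still reaches {C,D,F,N,R,S} ∋ N.
{F}: M⊥N given {F} in G with M→· removed — back-door holds.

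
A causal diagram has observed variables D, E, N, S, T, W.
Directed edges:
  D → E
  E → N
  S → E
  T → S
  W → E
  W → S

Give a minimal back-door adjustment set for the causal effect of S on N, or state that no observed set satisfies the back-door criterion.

S→N: minimal back-door set {W}.

desc(S)\{S}={E,N}; candidates ⊆ {D,T,W}.
size 0: {}; under {} S still reaches {E,N,T,W} ∋ N.
{W}: S⊥N given {W} in G with S→· removed — back-door holds.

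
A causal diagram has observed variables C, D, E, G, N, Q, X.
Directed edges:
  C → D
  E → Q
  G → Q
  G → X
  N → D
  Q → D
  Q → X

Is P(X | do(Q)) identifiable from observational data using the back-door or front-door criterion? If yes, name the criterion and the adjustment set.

desc(Q)\{Q}={D,X}; candidates ⊆ {C,E,G,N}.
size 0: {}; under {} Q still reaches {E,G,X} ∋ X.
{G}: Q⊥X given {G} in G with Q→· removed — back-door holds.
P(X|do(Q)) = Σ_{G} P(X|Q,G)·P(G).

P(X|do(Q)): backdoor, adjust for {G}.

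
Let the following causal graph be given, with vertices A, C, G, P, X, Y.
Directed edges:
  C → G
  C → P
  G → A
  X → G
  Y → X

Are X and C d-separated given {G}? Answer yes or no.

Bayes-Ball from X | {G} reaches {C,P,Y}.
C ∈ reach(X|{G}) ⇒ X ⊥̸ C | {G}.

No — X and C are d-connected given {G}.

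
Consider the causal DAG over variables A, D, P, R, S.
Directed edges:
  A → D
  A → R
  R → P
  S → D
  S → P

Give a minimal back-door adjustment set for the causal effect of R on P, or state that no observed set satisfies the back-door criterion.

desc(R)\{R}={P}; candidates ⊆ {A,D,S}.
∅: R⊥P given ∅ in G with R→· removed — back-door holds.

R→P: minimal back-door set ∅.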